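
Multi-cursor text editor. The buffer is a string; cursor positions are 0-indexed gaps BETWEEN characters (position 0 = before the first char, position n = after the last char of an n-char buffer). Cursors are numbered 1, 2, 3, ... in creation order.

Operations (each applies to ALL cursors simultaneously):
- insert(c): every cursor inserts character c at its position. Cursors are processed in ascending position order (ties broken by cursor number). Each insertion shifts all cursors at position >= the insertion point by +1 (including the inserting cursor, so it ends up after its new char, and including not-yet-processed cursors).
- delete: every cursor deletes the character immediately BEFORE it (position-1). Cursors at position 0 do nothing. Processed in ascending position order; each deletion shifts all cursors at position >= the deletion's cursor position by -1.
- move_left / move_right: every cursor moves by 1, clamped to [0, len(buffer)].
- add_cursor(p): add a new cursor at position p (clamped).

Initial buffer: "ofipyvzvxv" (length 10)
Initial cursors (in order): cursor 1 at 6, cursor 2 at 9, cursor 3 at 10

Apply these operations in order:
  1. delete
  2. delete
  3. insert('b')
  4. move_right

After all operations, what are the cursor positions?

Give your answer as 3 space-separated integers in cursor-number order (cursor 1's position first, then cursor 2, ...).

After op 1 (delete): buffer="ofipyzv" (len 7), cursors c1@5 c2@7 c3@7, authorship .......
After op 2 (delete): buffer="ofip" (len 4), cursors c1@4 c2@4 c3@4, authorship ....
After op 3 (insert('b')): buffer="ofipbbb" (len 7), cursors c1@7 c2@7 c3@7, authorship ....123
After op 4 (move_right): buffer="ofipbbb" (len 7), cursors c1@7 c2@7 c3@7, authorship ....123

Answer: 7 7 7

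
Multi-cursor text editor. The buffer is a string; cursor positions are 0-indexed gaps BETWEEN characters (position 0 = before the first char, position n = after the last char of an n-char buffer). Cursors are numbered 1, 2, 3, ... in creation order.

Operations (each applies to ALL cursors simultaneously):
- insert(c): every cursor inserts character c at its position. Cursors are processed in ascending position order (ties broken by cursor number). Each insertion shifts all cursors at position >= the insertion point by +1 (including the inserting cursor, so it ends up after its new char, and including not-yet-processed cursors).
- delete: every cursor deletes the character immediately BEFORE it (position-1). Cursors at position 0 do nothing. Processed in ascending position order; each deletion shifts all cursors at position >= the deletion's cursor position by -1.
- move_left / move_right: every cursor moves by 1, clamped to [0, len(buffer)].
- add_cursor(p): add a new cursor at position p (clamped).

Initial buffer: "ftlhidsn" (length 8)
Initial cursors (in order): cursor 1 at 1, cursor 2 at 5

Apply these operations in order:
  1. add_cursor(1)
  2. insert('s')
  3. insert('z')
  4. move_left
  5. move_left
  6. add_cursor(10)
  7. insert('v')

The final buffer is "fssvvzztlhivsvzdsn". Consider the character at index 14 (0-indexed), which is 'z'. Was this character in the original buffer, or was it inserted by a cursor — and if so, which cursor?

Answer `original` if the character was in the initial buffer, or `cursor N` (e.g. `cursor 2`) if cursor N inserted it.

Answer: cursor 2

Derivation:
After op 1 (add_cursor(1)): buffer="ftlhidsn" (len 8), cursors c1@1 c3@1 c2@5, authorship ........
After op 2 (insert('s')): buffer="fsstlhisdsn" (len 11), cursors c1@3 c3@3 c2@8, authorship .13....2...
After op 3 (insert('z')): buffer="fsszztlhiszdsn" (len 14), cursors c1@5 c3@5 c2@11, authorship .1313....22...
After op 4 (move_left): buffer="fsszztlhiszdsn" (len 14), cursors c1@4 c3@4 c2@10, authorship .1313....22...
After op 5 (move_left): buffer="fsszztlhiszdsn" (len 14), cursors c1@3 c3@3 c2@9, authorship .1313....22...
After op 6 (add_cursor(10)): buffer="fsszztlhiszdsn" (len 14), cursors c1@3 c3@3 c2@9 c4@10, authorship .1313....22...
After op 7 (insert('v')): buffer="fssvvzztlhivsvzdsn" (len 18), cursors c1@5 c3@5 c2@12 c4@14, authorship .131313....2242...
Authorship (.=original, N=cursor N): . 1 3 1 3 1 3 . . . . 2 2 4 2 . . .
Index 14: author = 2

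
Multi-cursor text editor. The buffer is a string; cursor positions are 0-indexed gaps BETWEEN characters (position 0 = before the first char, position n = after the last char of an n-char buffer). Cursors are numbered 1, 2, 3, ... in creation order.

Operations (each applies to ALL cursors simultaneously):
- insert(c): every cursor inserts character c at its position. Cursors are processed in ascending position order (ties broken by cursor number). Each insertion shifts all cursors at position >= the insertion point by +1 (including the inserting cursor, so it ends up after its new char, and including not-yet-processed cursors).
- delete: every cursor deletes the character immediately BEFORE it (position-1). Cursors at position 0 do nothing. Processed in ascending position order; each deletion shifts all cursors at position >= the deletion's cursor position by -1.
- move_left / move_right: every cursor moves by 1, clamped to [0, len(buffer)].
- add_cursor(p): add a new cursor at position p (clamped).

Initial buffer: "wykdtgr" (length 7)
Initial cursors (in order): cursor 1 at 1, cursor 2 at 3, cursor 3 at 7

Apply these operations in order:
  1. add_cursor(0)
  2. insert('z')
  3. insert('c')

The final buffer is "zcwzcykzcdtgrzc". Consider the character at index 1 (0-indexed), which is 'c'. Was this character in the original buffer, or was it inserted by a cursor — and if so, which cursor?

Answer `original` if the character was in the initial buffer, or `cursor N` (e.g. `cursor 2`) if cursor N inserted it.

After op 1 (add_cursor(0)): buffer="wykdtgr" (len 7), cursors c4@0 c1@1 c2@3 c3@7, authorship .......
After op 2 (insert('z')): buffer="zwzykzdtgrz" (len 11), cursors c4@1 c1@3 c2@6 c3@11, authorship 4.1..2....3
After op 3 (insert('c')): buffer="zcwzcykzcdtgrzc" (len 15), cursors c4@2 c1@5 c2@9 c3@15, authorship 44.11..22....33
Authorship (.=original, N=cursor N): 4 4 . 1 1 . . 2 2 . . . . 3 3
Index 1: author = 4

Answer: cursor 4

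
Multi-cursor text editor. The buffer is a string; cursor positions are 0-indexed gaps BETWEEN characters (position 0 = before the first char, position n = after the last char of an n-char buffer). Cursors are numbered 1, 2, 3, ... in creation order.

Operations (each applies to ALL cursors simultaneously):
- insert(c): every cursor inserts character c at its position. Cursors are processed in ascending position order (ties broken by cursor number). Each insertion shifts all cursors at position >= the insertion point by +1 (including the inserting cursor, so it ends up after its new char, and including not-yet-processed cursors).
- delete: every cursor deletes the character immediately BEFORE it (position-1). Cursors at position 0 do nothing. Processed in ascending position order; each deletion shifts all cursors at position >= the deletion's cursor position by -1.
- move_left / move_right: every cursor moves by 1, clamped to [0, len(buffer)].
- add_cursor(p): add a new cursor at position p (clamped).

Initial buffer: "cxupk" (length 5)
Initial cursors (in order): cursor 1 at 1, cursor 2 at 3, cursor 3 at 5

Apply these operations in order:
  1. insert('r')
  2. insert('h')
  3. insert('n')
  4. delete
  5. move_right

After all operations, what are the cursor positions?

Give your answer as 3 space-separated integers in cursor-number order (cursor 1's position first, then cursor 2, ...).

Answer: 4 8 11

Derivation:
After op 1 (insert('r')): buffer="crxurpkr" (len 8), cursors c1@2 c2@5 c3@8, authorship .1..2..3
After op 2 (insert('h')): buffer="crhxurhpkrh" (len 11), cursors c1@3 c2@7 c3@11, authorship .11..22..33
After op 3 (insert('n')): buffer="crhnxurhnpkrhn" (len 14), cursors c1@4 c2@9 c3@14, authorship .111..222..333
After op 4 (delete): buffer="crhxurhpkrh" (len 11), cursors c1@3 c2@7 c3@11, authorship .11..22..33
After op 5 (move_right): buffer="crhxurhpkrh" (len 11), cursors c1@4 c2@8 c3@11, authorship .11..22..33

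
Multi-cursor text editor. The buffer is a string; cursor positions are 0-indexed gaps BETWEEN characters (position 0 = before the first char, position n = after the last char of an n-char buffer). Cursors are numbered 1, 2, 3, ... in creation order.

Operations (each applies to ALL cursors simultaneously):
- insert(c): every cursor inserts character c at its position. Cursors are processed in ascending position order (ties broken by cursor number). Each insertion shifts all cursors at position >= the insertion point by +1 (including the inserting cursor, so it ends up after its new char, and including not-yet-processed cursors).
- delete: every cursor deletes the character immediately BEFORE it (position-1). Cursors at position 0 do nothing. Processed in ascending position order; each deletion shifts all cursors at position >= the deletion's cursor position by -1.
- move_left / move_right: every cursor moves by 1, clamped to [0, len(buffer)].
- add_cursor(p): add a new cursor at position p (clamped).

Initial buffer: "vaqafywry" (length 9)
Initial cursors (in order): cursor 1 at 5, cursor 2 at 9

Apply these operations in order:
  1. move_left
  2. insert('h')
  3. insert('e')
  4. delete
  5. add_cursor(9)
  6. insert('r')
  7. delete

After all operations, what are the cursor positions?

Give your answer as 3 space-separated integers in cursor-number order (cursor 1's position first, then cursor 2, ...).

Answer: 5 10 9

Derivation:
After op 1 (move_left): buffer="vaqafywry" (len 9), cursors c1@4 c2@8, authorship .........
After op 2 (insert('h')): buffer="vaqahfywrhy" (len 11), cursors c1@5 c2@10, authorship ....1....2.
After op 3 (insert('e')): buffer="vaqahefywrhey" (len 13), cursors c1@6 c2@12, authorship ....11....22.
After op 4 (delete): buffer="vaqahfywrhy" (len 11), cursors c1@5 c2@10, authorship ....1....2.
After op 5 (add_cursor(9)): buffer="vaqahfywrhy" (len 11), cursors c1@5 c3@9 c2@10, authorship ....1....2.
After op 6 (insert('r')): buffer="vaqahrfywrrhry" (len 14), cursors c1@6 c3@11 c2@13, authorship ....11....322.
After op 7 (delete): buffer="vaqahfywrhy" (len 11), cursors c1@5 c3@9 c2@10, authorship ....1....2.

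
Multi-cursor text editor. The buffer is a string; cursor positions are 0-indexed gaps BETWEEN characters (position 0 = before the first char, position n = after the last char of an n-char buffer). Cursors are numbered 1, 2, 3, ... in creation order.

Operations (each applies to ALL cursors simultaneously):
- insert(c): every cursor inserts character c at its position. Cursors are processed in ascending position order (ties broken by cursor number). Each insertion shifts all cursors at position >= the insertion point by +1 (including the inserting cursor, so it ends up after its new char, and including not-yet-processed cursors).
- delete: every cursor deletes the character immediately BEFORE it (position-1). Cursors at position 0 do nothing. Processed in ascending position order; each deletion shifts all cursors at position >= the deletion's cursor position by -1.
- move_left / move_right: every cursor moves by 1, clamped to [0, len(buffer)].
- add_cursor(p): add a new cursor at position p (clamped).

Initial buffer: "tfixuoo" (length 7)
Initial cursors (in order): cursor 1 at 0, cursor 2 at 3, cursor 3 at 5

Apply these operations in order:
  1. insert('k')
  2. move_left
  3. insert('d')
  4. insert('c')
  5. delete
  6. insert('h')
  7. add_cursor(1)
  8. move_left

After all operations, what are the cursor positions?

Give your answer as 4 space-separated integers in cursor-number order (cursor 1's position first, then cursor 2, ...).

After op 1 (insert('k')): buffer="ktfikxukoo" (len 10), cursors c1@1 c2@5 c3@8, authorship 1...2..3..
After op 2 (move_left): buffer="ktfikxukoo" (len 10), cursors c1@0 c2@4 c3@7, authorship 1...2..3..
After op 3 (insert('d')): buffer="dktfidkxudkoo" (len 13), cursors c1@1 c2@6 c3@10, authorship 11...22..33..
After op 4 (insert('c')): buffer="dcktfidckxudckoo" (len 16), cursors c1@2 c2@8 c3@13, authorship 111...222..333..
After op 5 (delete): buffer="dktfidkxudkoo" (len 13), cursors c1@1 c2@6 c3@10, authorship 11...22..33..
After op 6 (insert('h')): buffer="dhktfidhkxudhkoo" (len 16), cursors c1@2 c2@8 c3@13, authorship 111...222..333..
After op 7 (add_cursor(1)): buffer="dhktfidhkxudhkoo" (len 16), cursors c4@1 c1@2 c2@8 c3@13, authorship 111...222..333..
After op 8 (move_left): buffer="dhktfidhkxudhkoo" (len 16), cursors c4@0 c1@1 c2@7 c3@12, authorship 111...222..333..

Answer: 1 7 12 0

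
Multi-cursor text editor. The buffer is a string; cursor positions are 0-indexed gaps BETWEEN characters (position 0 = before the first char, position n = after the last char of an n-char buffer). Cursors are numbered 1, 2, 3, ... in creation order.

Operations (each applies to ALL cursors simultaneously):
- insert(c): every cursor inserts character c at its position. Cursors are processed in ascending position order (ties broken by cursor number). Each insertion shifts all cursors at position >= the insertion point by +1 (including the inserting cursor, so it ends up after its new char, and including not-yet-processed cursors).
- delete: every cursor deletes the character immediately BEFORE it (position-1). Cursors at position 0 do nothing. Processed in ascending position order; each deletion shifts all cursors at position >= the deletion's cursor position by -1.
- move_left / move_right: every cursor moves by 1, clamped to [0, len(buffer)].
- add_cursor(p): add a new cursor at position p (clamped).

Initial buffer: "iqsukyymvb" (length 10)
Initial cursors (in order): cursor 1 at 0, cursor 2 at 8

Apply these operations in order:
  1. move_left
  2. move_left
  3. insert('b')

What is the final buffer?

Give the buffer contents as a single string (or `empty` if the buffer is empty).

After op 1 (move_left): buffer="iqsukyymvb" (len 10), cursors c1@0 c2@7, authorship ..........
After op 2 (move_left): buffer="iqsukyymvb" (len 10), cursors c1@0 c2@6, authorship ..........
After op 3 (insert('b')): buffer="biqsukybymvb" (len 12), cursors c1@1 c2@8, authorship 1......2....

Answer: biqsukybymvb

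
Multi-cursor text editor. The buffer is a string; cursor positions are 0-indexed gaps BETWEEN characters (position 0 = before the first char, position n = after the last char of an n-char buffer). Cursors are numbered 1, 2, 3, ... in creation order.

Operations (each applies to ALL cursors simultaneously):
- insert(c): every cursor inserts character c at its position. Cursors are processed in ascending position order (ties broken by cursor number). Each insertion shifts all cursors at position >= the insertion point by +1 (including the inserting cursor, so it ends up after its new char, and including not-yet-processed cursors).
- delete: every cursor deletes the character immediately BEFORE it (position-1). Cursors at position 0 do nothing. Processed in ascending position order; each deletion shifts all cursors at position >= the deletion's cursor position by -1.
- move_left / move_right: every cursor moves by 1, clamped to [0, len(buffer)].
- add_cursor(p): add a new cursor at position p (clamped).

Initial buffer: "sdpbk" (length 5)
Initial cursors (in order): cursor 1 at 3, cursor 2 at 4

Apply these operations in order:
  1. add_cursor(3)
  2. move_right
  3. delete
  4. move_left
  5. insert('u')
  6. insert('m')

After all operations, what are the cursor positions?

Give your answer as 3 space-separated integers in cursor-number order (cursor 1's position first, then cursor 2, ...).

After op 1 (add_cursor(3)): buffer="sdpbk" (len 5), cursors c1@3 c3@3 c2@4, authorship .....
After op 2 (move_right): buffer="sdpbk" (len 5), cursors c1@4 c3@4 c2@5, authorship .....
After op 3 (delete): buffer="sd" (len 2), cursors c1@2 c2@2 c3@2, authorship ..
After op 4 (move_left): buffer="sd" (len 2), cursors c1@1 c2@1 c3@1, authorship ..
After op 5 (insert('u')): buffer="suuud" (len 5), cursors c1@4 c2@4 c3@4, authorship .123.
After op 6 (insert('m')): buffer="suuummmd" (len 8), cursors c1@7 c2@7 c3@7, authorship .123123.

Answer: 7 7 7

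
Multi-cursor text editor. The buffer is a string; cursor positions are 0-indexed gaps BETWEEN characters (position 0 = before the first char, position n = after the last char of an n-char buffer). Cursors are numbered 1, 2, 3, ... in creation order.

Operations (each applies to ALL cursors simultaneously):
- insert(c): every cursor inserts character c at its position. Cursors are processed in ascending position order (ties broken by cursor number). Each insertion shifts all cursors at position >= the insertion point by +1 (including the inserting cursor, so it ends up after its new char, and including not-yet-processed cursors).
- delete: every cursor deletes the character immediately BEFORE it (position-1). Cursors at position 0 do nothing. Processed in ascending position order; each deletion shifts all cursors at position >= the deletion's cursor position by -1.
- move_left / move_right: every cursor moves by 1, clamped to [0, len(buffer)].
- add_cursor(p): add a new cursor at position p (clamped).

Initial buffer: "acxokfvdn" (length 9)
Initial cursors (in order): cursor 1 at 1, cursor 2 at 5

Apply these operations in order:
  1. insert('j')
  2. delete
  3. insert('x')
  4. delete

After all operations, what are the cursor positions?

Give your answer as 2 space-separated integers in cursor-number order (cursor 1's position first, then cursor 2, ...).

Answer: 1 5

Derivation:
After op 1 (insert('j')): buffer="ajcxokjfvdn" (len 11), cursors c1@2 c2@7, authorship .1....2....
After op 2 (delete): buffer="acxokfvdn" (len 9), cursors c1@1 c2@5, authorship .........
After op 3 (insert('x')): buffer="axcxokxfvdn" (len 11), cursors c1@2 c2@7, authorship .1....2....
After op 4 (delete): buffer="acxokfvdn" (len 9), cursors c1@1 c2@5, authorship .........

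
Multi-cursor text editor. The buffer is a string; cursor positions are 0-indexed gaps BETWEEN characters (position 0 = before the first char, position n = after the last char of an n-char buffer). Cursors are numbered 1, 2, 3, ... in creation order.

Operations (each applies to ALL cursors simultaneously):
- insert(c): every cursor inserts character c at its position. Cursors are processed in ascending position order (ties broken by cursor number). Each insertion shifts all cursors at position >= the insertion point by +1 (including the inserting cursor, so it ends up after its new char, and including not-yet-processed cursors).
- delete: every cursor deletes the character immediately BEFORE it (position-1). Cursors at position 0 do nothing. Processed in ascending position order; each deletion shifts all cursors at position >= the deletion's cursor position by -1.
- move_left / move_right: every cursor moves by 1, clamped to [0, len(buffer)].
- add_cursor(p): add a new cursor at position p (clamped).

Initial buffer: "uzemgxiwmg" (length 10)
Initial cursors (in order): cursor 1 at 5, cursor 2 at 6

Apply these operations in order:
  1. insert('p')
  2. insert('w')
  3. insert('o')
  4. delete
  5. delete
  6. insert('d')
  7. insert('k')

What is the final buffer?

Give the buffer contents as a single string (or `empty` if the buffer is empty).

Answer: uzemgpdkxpdkiwmg

Derivation:
After op 1 (insert('p')): buffer="uzemgpxpiwmg" (len 12), cursors c1@6 c2@8, authorship .....1.2....
After op 2 (insert('w')): buffer="uzemgpwxpwiwmg" (len 14), cursors c1@7 c2@10, authorship .....11.22....
After op 3 (insert('o')): buffer="uzemgpwoxpwoiwmg" (len 16), cursors c1@8 c2@12, authorship .....111.222....
After op 4 (delete): buffer="uzemgpwxpwiwmg" (len 14), cursors c1@7 c2@10, authorship .....11.22....
After op 5 (delete): buffer="uzemgpxpiwmg" (len 12), cursors c1@6 c2@8, authorship .....1.2....
After op 6 (insert('d')): buffer="uzemgpdxpdiwmg" (len 14), cursors c1@7 c2@10, authorship .....11.22....
After op 7 (insert('k')): buffer="uzemgpdkxpdkiwmg" (len 16), cursors c1@8 c2@12, authorship .....111.222....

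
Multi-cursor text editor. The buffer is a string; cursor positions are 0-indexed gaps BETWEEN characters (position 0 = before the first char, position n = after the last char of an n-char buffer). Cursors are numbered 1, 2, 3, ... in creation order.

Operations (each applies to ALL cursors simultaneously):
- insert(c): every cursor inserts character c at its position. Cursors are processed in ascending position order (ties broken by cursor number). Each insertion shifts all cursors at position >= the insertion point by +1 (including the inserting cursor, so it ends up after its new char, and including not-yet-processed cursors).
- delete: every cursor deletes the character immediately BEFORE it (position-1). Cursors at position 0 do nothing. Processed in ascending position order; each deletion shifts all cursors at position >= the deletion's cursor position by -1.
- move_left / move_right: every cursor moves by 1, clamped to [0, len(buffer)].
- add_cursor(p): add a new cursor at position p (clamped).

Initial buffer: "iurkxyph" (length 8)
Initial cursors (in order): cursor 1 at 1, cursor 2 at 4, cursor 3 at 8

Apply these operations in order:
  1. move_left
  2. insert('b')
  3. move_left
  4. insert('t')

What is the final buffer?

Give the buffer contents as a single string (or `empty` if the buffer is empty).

After op 1 (move_left): buffer="iurkxyph" (len 8), cursors c1@0 c2@3 c3@7, authorship ........
After op 2 (insert('b')): buffer="biurbkxypbh" (len 11), cursors c1@1 c2@5 c3@10, authorship 1...2....3.
After op 3 (move_left): buffer="biurbkxypbh" (len 11), cursors c1@0 c2@4 c3@9, authorship 1...2....3.
After op 4 (insert('t')): buffer="tbiurtbkxyptbh" (len 14), cursors c1@1 c2@6 c3@12, authorship 11...22....33.

Answer: tbiurtbkxyptbh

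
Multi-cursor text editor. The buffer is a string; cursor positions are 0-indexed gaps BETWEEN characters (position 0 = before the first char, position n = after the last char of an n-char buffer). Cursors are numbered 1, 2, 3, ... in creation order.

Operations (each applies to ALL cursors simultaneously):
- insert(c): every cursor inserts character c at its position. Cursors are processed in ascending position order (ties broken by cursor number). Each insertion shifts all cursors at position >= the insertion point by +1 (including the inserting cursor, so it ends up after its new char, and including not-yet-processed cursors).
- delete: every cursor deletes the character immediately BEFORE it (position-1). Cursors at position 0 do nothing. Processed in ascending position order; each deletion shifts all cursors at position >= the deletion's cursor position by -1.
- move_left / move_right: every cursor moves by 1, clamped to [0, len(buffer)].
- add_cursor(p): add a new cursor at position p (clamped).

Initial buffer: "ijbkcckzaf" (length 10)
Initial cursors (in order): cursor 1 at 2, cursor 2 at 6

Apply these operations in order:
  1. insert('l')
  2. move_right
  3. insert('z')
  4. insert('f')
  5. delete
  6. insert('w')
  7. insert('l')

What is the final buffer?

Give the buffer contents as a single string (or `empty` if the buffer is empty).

After op 1 (insert('l')): buffer="ijlbkcclkzaf" (len 12), cursors c1@3 c2@8, authorship ..1....2....
After op 2 (move_right): buffer="ijlbkcclkzaf" (len 12), cursors c1@4 c2@9, authorship ..1....2....
After op 3 (insert('z')): buffer="ijlbzkcclkzzaf" (len 14), cursors c1@5 c2@11, authorship ..1.1...2.2...
After op 4 (insert('f')): buffer="ijlbzfkcclkzfzaf" (len 16), cursors c1@6 c2@13, authorship ..1.11...2.22...
After op 5 (delete): buffer="ijlbzkcclkzzaf" (len 14), cursors c1@5 c2@11, authorship ..1.1...2.2...
After op 6 (insert('w')): buffer="ijlbzwkcclkzwzaf" (len 16), cursors c1@6 c2@13, authorship ..1.11...2.22...
After op 7 (insert('l')): buffer="ijlbzwlkcclkzwlzaf" (len 18), cursors c1@7 c2@15, authorship ..1.111...2.222...

Answer: ijlbzwlkcclkzwlzaf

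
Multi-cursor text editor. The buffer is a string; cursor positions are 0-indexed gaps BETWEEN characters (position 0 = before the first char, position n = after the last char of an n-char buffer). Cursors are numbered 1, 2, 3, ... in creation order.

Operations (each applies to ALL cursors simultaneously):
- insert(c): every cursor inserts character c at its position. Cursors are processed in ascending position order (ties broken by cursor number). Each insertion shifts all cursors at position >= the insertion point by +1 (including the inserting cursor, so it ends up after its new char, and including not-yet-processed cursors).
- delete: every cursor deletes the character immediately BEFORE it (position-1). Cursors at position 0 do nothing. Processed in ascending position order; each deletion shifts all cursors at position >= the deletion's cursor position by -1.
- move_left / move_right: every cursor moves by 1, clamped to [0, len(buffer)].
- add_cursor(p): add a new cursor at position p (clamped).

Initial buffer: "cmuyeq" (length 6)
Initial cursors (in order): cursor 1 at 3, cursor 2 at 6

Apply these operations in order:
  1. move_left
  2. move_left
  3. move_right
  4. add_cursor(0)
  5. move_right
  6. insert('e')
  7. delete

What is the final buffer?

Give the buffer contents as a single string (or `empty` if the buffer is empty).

Answer: cmuyeq

Derivation:
After op 1 (move_left): buffer="cmuyeq" (len 6), cursors c1@2 c2@5, authorship ......
After op 2 (move_left): buffer="cmuyeq" (len 6), cursors c1@1 c2@4, authorship ......
After op 3 (move_right): buffer="cmuyeq" (len 6), cursors c1@2 c2@5, authorship ......
After op 4 (add_cursor(0)): buffer="cmuyeq" (len 6), cursors c3@0 c1@2 c2@5, authorship ......
After op 5 (move_right): buffer="cmuyeq" (len 6), cursors c3@1 c1@3 c2@6, authorship ......
After op 6 (insert('e')): buffer="cemueyeqe" (len 9), cursors c3@2 c1@5 c2@9, authorship .3..1...2
After op 7 (delete): buffer="cmuyeq" (len 6), cursors c3@1 c1@3 c2@6, authorship ......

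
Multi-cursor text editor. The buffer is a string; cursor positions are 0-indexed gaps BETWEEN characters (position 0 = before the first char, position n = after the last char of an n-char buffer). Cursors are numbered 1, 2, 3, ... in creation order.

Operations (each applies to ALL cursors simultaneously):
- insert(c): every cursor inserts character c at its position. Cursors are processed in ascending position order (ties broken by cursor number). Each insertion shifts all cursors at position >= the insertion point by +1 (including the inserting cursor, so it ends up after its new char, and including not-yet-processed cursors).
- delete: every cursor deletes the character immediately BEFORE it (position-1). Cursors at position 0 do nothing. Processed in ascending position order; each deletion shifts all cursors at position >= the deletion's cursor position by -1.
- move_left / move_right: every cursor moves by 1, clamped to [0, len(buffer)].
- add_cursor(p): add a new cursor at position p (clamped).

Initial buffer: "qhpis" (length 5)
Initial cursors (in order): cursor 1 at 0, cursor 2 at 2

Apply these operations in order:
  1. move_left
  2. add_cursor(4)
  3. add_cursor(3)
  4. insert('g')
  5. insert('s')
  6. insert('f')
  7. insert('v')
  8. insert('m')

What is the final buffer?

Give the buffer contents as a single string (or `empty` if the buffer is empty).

Answer: gsfvmqgsfvmhpgsfvmigsfvms

Derivation:
After op 1 (move_left): buffer="qhpis" (len 5), cursors c1@0 c2@1, authorship .....
After op 2 (add_cursor(4)): buffer="qhpis" (len 5), cursors c1@0 c2@1 c3@4, authorship .....
After op 3 (add_cursor(3)): buffer="qhpis" (len 5), cursors c1@0 c2@1 c4@3 c3@4, authorship .....
After op 4 (insert('g')): buffer="gqghpgigs" (len 9), cursors c1@1 c2@3 c4@6 c3@8, authorship 1.2..4.3.
After op 5 (insert('s')): buffer="gsqgshpgsigss" (len 13), cursors c1@2 c2@5 c4@9 c3@12, authorship 11.22..44.33.
After op 6 (insert('f')): buffer="gsfqgsfhpgsfigsfs" (len 17), cursors c1@3 c2@7 c4@12 c3@16, authorship 111.222..444.333.
After op 7 (insert('v')): buffer="gsfvqgsfvhpgsfvigsfvs" (len 21), cursors c1@4 c2@9 c4@15 c3@20, authorship 1111.2222..4444.3333.
After op 8 (insert('m')): buffer="gsfvmqgsfvmhpgsfvmigsfvms" (len 25), cursors c1@5 c2@11 c4@18 c3@24, authorship 11111.22222..44444.33333.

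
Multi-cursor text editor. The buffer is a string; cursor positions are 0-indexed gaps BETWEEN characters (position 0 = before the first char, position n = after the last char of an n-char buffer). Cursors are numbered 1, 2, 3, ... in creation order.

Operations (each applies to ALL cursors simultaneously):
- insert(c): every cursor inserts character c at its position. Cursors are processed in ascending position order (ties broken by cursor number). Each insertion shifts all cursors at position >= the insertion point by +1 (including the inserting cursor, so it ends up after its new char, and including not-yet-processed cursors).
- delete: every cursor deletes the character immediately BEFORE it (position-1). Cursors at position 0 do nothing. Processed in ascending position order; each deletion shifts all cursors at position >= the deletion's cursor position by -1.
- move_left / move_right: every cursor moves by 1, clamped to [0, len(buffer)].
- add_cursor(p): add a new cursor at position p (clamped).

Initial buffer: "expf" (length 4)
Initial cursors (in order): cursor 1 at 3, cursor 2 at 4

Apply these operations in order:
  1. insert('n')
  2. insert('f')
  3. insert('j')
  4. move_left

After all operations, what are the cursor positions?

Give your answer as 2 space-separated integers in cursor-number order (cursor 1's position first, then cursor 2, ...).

After op 1 (insert('n')): buffer="expnfn" (len 6), cursors c1@4 c2@6, authorship ...1.2
After op 2 (insert('f')): buffer="expnffnf" (len 8), cursors c1@5 c2@8, authorship ...11.22
After op 3 (insert('j')): buffer="expnfjfnfj" (len 10), cursors c1@6 c2@10, authorship ...111.222
After op 4 (move_left): buffer="expnfjfnfj" (len 10), cursors c1@5 c2@9, authorship ...111.222

Answer: 5 9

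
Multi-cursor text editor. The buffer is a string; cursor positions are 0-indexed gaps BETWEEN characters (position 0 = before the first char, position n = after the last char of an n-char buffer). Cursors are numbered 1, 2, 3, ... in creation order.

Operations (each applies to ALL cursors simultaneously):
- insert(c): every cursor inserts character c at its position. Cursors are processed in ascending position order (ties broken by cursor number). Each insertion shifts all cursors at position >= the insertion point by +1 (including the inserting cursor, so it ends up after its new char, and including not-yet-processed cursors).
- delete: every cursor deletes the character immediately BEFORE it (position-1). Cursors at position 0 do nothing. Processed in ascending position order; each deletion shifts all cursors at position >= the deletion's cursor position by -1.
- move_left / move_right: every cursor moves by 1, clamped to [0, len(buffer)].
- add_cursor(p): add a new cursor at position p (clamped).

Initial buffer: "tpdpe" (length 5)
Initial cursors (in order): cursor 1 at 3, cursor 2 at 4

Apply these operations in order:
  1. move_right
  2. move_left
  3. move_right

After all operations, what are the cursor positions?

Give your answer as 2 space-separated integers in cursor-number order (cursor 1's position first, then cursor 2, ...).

Answer: 4 5

Derivation:
After op 1 (move_right): buffer="tpdpe" (len 5), cursors c1@4 c2@5, authorship .....
After op 2 (move_left): buffer="tpdpe" (len 5), cursors c1@3 c2@4, authorship .....
After op 3 (move_right): buffer="tpdpe" (len 5), cursors c1@4 c2@5, authorship .....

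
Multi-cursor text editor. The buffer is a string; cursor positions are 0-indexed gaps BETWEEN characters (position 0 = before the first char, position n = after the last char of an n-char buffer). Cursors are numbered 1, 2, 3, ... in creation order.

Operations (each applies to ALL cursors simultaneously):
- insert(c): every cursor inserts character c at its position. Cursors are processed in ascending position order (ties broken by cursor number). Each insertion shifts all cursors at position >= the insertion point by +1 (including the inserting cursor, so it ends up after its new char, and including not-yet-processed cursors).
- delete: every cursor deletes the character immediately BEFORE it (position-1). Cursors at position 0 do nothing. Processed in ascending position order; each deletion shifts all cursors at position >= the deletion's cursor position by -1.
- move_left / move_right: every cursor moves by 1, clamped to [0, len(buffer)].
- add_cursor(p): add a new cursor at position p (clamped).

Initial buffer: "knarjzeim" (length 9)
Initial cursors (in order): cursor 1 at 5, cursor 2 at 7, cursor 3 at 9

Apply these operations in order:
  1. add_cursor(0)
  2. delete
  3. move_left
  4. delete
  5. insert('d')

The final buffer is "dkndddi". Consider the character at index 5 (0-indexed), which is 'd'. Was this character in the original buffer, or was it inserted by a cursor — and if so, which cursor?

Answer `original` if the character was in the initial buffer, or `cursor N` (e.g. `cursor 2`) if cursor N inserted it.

Answer: cursor 3

Derivation:
After op 1 (add_cursor(0)): buffer="knarjzeim" (len 9), cursors c4@0 c1@5 c2@7 c3@9, authorship .........
After op 2 (delete): buffer="knarzi" (len 6), cursors c4@0 c1@4 c2@5 c3@6, authorship ......
After op 3 (move_left): buffer="knarzi" (len 6), cursors c4@0 c1@3 c2@4 c3@5, authorship ......
After op 4 (delete): buffer="kni" (len 3), cursors c4@0 c1@2 c2@2 c3@2, authorship ...
After op 5 (insert('d')): buffer="dkndddi" (len 7), cursors c4@1 c1@6 c2@6 c3@6, authorship 4..123.
Authorship (.=original, N=cursor N): 4 . . 1 2 3 .
Index 5: author = 3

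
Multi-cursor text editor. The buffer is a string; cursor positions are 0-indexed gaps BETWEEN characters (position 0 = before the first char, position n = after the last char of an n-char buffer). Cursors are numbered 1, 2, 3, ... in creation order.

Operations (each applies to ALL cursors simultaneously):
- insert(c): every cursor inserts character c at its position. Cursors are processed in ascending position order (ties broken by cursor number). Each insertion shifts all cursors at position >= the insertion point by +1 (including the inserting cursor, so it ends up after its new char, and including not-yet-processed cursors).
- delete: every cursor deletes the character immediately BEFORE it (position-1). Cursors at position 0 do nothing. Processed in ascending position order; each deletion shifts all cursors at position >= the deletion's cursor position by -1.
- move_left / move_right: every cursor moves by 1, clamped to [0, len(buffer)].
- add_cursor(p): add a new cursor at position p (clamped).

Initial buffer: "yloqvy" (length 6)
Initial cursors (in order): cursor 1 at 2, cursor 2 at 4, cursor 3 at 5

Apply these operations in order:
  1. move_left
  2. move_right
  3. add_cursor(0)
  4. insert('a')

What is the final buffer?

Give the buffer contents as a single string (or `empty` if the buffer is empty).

Answer: aylaoqavay

Derivation:
After op 1 (move_left): buffer="yloqvy" (len 6), cursors c1@1 c2@3 c3@4, authorship ......
After op 2 (move_right): buffer="yloqvy" (len 6), cursors c1@2 c2@4 c3@5, authorship ......
After op 3 (add_cursor(0)): buffer="yloqvy" (len 6), cursors c4@0 c1@2 c2@4 c3@5, authorship ......
After op 4 (insert('a')): buffer="aylaoqavay" (len 10), cursors c4@1 c1@4 c2@7 c3@9, authorship 4..1..2.3.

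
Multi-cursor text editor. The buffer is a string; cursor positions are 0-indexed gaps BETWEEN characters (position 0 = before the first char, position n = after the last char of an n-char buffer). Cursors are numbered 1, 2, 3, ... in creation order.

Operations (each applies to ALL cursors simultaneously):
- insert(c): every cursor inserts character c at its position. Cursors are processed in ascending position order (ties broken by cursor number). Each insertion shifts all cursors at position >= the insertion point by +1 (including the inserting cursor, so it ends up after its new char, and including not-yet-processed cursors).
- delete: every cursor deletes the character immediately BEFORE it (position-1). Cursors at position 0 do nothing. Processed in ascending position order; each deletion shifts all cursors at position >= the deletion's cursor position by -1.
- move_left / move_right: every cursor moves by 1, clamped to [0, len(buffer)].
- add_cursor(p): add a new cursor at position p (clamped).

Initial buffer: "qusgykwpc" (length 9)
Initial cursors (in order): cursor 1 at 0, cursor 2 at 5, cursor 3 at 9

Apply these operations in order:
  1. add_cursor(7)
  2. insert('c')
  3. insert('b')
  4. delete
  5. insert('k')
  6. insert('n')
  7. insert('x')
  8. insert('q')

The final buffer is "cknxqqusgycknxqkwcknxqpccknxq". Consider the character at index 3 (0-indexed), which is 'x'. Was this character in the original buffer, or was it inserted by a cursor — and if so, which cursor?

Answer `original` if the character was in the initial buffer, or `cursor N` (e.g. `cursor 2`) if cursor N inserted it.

After op 1 (add_cursor(7)): buffer="qusgykwpc" (len 9), cursors c1@0 c2@5 c4@7 c3@9, authorship .........
After op 2 (insert('c')): buffer="cqusgyckwcpcc" (len 13), cursors c1@1 c2@7 c4@10 c3@13, authorship 1.....2..4..3
After op 3 (insert('b')): buffer="cbqusgycbkwcbpccb" (len 17), cursors c1@2 c2@9 c4@13 c3@17, authorship 11.....22..44..33
After op 4 (delete): buffer="cqusgyckwcpcc" (len 13), cursors c1@1 c2@7 c4@10 c3@13, authorship 1.....2..4..3
After op 5 (insert('k')): buffer="ckqusgyckkwckpcck" (len 17), cursors c1@2 c2@9 c4@13 c3@17, authorship 11.....22..44..33
After op 6 (insert('n')): buffer="cknqusgycknkwcknpcckn" (len 21), cursors c1@3 c2@11 c4@16 c3@21, authorship 111.....222..444..333
After op 7 (insert('x')): buffer="cknxqusgycknxkwcknxpccknx" (len 25), cursors c1@4 c2@13 c4@19 c3@25, authorship 1111.....2222..4444..3333
After op 8 (insert('q')): buffer="cknxqqusgycknxqkwcknxqpccknxq" (len 29), cursors c1@5 c2@15 c4@22 c3@29, authorship 11111.....22222..44444..33333
Authorship (.=original, N=cursor N): 1 1 1 1 1 . . . . . 2 2 2 2 2 . . 4 4 4 4 4 . . 3 3 3 3 3
Index 3: author = 1

Answer: cursor 1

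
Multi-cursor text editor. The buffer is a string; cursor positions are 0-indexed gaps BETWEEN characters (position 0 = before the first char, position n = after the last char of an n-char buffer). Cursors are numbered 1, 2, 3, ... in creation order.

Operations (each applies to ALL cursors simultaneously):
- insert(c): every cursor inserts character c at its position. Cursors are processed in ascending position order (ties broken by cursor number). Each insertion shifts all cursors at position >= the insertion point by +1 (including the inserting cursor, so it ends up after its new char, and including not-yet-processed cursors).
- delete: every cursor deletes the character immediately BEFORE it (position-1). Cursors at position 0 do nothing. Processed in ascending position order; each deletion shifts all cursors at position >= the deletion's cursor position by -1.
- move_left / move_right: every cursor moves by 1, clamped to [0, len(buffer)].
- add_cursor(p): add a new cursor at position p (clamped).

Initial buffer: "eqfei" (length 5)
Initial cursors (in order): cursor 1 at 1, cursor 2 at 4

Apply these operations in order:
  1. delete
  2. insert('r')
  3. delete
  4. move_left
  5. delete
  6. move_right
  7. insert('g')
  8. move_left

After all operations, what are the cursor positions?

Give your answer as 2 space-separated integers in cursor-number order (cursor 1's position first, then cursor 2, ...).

After op 1 (delete): buffer="qfi" (len 3), cursors c1@0 c2@2, authorship ...
After op 2 (insert('r')): buffer="rqfri" (len 5), cursors c1@1 c2@4, authorship 1..2.
After op 3 (delete): buffer="qfi" (len 3), cursors c1@0 c2@2, authorship ...
After op 4 (move_left): buffer="qfi" (len 3), cursors c1@0 c2@1, authorship ...
After op 5 (delete): buffer="fi" (len 2), cursors c1@0 c2@0, authorship ..
After op 6 (move_right): buffer="fi" (len 2), cursors c1@1 c2@1, authorship ..
After op 7 (insert('g')): buffer="fggi" (len 4), cursors c1@3 c2@3, authorship .12.
After op 8 (move_left): buffer="fggi" (len 4), cursors c1@2 c2@2, authorship .12.

Answer: 2 2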